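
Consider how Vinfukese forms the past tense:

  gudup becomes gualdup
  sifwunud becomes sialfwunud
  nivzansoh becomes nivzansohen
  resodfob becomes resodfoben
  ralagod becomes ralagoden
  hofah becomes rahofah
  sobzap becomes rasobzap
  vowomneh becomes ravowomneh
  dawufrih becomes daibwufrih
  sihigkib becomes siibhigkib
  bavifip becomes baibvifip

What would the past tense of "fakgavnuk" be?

faalkgavnuk

sifwunud and ralagod both end in -d yet inflect differently (sialfwunud, ralagoden), so the final letter is not what conditions the rule; the last vowel is.
"fakgavnuk" has last vowel 'u'. The stems whose last vowel is 'u' (gudup → gualdup, sifwunud → sialfwunud) insert -al- after the first vowel.
The other patterns: stems whose last vowel is 'o' add -en; stems whose last vowel is 'a' or 'e' add the prefix ra-; stems whose last vowel is 'i' insert -ib- after the first vowel.
So fakgavnuk → faalkgavnuk.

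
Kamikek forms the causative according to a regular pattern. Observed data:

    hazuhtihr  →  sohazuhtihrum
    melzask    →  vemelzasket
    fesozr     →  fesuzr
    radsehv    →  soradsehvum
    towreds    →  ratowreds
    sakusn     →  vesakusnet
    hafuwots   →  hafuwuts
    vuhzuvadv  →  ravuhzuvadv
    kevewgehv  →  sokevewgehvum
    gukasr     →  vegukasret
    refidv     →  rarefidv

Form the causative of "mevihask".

radsehv and vuhzuvadv both end in -v yet inflect differently (soradsehvum, ravuhzuvadv), so the final letter is not what conditions the rule; the second-to-last letter is.
"mevihask" has second-to-last letter 's'. The stems whose second-to-last letter is 's' (gukasr → vegukasret, melzask → vemelzasket, sakusn → vesakusnet) add ve- … -et around the stem.
The other patterns: stems whose second-to-last letter is 'h' add so- … -um around the stem; stems whose second-to-last letter is 'd' add the prefix ra-; stems whose second-to-last letter is 't' or 'z' change the last vowel to 'u'.
So mevihask → vemevihasket.

vemevihasket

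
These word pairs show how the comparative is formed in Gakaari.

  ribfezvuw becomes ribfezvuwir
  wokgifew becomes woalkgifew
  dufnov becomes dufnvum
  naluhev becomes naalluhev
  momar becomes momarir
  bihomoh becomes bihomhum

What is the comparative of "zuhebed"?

zualhebed

ribfezvuw and wokgifew both end in -w yet inflect differently (ribfezvuwir, woalkgifew), so the final letter is not what conditions the rule; the last vowel is.
"zuhebed" has last vowel 'e'. The stems whose last vowel is 'e' (wokgifew → woalkgifew, naluhev → naalluhev) insert -al- after the first vowel.
The other patterns: stems whose last vowel is 'o' delete the last vowel and add -um; stems whose last vowel is 'a' or 'u' add -ir.
So zuhebed → zualhebed.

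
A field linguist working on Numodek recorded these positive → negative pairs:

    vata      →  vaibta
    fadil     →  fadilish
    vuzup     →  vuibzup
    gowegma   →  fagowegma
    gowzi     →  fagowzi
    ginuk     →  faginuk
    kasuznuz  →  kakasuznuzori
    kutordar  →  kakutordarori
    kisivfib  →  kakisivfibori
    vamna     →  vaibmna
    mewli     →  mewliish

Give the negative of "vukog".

vuibkog

vata and gowegma both end in -a yet inflect differently (vaibta, fagowegma), so the final letter is not what conditions the rule; the first letter is.
"vukog" begins with v-. The stems beginning with v- (vata → vaibta, vuzup → vuibzup, vamna → vaibmna) insert -ib- after the first vowel.
So vukog → vuibkog.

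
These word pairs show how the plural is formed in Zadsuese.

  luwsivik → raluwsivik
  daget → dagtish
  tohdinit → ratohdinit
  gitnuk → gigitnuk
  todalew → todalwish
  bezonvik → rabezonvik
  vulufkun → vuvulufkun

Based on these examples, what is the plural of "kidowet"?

"kidowet" has last vowel 'e'. The stems whose last vowel is 'e' (todalew → todalwish, daget → dagtish) delete the last vowel and add -ish.
So kidowet → kidowtish.

kidowtish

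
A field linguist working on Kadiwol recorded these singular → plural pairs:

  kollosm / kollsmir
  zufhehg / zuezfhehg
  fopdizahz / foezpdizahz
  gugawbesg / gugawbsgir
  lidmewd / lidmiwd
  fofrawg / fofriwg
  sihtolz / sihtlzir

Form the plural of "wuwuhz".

wuezwuhz

sihtolz and fopdizahz both end in -z yet inflect differently (sihtlzir, foezpdizahz), so the final letter is not what conditions the rule; the second-to-last letter is.
"wuwuhz" has second-to-last letter 'h'. The stems whose second-to-last letter is 'h' (fopdizahz → foezpdizahz, zufhehg → zuezfhehg) insert -ez- after the first vowel.
So wuwuhz → wuezwuhz.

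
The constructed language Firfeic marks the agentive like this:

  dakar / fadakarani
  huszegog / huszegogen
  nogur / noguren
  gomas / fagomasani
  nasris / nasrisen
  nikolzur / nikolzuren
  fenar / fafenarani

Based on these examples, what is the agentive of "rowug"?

"rowug" has last vowel 'u'. The stems whose last vowel is 'u' (nogur → noguren, nikolzur → nikolzuren) add -en.
So rowug → rowugen.

rowugen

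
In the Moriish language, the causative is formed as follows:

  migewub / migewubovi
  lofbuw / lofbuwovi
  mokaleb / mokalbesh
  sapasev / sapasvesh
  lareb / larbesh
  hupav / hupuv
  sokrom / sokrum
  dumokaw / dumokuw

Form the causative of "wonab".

"wonab" has last vowel 'a'. The stems whose last vowel is 'a' (hupav → hupuv, dumokaw → dumokuw) change the last vowel to 'u'.
The other patterns: stems whose last vowel is 'u' add -ovi; stems whose last vowel is 'e' delete the last vowel and add -esh.
So wonab → wonub.

wonub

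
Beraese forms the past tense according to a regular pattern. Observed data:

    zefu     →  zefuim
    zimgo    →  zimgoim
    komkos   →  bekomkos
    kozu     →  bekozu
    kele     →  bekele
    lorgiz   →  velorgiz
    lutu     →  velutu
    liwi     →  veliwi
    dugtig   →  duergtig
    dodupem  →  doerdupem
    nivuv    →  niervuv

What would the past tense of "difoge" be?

dierfoge

zefu and kozu both end in -u yet inflect differently (zefuim, bekozu), so the final letter is not what conditions the rule; the first letter is.
"difoge" begins with d-. The stems beginning with d- (dugtig → duergtig, dodupem → doerdupem) insert -er- after the first vowel.
The other patterns: stems beginning with z- add -im; stems beginning with k- add the prefix be-; stems beginning with l- add the prefix ve-.
So difoge → dierfoge.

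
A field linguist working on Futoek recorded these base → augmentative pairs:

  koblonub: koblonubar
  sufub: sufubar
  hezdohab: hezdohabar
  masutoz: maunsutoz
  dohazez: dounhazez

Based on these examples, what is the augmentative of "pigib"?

pigibar

dohazez and hezdohab both have 3 vowels yet inflect differently (dounhazez, hezdohabar), so the number of vowels is not what conditions the rule; the final letter is.
"pigib" ends in -b. The stems ending in -b (sufub → sufubar, hezdohab → hezdohabar, koblonub → koblonubar) add -ar.
The other pattern: stems ending in -z insert -un- after the first vowel.
So pigib → pigibar.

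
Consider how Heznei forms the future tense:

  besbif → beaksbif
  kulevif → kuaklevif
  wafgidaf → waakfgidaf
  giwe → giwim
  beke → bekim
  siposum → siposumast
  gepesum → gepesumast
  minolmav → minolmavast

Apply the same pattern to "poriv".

wafgidaf and minolmav both have last vowel 'a' yet inflect differently (waakfgidaf, minolmavast), so the last vowel is not what conditions the rule; the final letter is.
"poriv" ends in -v. The one such stem in the data (minolmav → minolmavast) adds -ast, so the same rule applies.
The other patterns: stems ending in -f insert -ak- after the first vowel; stems ending in -e drop the final letter and add -im.
So poriv → porivast.

porivast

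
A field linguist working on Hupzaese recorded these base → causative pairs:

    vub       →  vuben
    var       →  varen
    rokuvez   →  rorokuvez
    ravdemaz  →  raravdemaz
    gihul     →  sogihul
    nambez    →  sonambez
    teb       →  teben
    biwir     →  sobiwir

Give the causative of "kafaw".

"kafaw" has 2 vowels. The stems with 2 vowels (nambez → sonambez, gihul → sogihul, biwir → sobiwir) add the prefix so-.
The other patterns: stems with 1 vowel add -en; stems with 3 vowels repeat the first consonant+vowel as a prefix.
So kafaw → sokafaw.

sokafaw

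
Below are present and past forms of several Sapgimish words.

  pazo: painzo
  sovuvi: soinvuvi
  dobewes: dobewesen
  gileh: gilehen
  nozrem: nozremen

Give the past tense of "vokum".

"vokum" ends in a consonant. The stems ending in a consonant (dobewes → dobewesen, gileh → gilehen, nozrem → nozremen) add -en.
The other pattern: stems ending in a vowel insert -in- after the first vowel.
So vokum → vokumen.

vokumen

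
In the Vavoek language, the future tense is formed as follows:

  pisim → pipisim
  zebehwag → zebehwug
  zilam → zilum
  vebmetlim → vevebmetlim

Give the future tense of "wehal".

zilam and pisim both end in -m yet inflect differently (zilum, pipisim), so the final letter is not what conditions the rule; the last vowel is.
"wehal" has last vowel 'a'. The stems whose last vowel is 'a' (zebehwag → zebehwug, zilam → zilum) change the last vowel to 'u'.
The other pattern: stems whose last vowel is 'i' repeat the first consonant+vowel as a prefix.
So wehal → wehul.

wehul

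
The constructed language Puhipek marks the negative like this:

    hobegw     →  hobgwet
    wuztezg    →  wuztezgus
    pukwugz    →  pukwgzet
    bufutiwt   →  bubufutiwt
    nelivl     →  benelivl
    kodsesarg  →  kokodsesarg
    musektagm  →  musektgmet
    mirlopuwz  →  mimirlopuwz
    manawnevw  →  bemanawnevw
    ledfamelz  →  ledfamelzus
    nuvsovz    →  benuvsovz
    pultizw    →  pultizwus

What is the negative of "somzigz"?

ledfamelz and pukwugz both end in -z yet inflect differently (ledfamelzus, pukwgzet), so the final letter is not what conditions the rule; the second-to-last letter is.
"somzigz" has second-to-last letter 'g'. The stems whose second-to-last letter is 'g' (musektagm → musektgmet, pukwugz → pukwgzet, hobegw → hobgwet) delete the last vowel and add -et.
So somzigz → somzgzet.

somzgzet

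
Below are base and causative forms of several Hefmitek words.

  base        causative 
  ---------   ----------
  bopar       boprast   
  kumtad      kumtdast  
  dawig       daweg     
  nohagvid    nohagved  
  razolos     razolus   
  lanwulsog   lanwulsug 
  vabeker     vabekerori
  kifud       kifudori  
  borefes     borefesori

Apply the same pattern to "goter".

goterori

kumtad and nohagvid both end in -d yet inflect differently (kumtdast, nohagved), so the final letter is not what conditions the rule; the last vowel is.
"goter" has last vowel 'e'. The stems whose last vowel is 'e' (vabeker → vabekerori, borefes → borefesori) add -ori.
The other patterns: stems whose last vowel is 'a' delete the last vowel and add -ast; stems whose last vowel is 'i' change the last vowel to 'e'; stems whose last vowel is 'o' change the last vowel to 'u'.
So goter → goterori.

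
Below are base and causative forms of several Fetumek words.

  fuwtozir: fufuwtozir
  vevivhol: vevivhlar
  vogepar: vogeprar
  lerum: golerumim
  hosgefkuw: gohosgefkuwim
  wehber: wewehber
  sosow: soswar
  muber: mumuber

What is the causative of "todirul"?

hosgefkuw and sosow both end in -w yet inflect differently (gohosgefkuwim, soswar), so the final letter is not what conditions the rule; the last vowel is.
"todirul" has last vowel 'u'. The stems whose last vowel is 'u' (hosgefkuw → gohosgefkuwim, lerum → golerumim) add go- … -im around the stem.
So todirul → gotodirulim.

gotodirulim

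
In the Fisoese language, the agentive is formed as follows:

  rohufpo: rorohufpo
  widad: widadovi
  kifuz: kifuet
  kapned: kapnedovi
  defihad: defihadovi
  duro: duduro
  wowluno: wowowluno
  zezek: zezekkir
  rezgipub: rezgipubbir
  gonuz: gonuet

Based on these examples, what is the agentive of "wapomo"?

wawapomo

kapned and zezek both have last vowel 'e' yet inflect differently (kapnedovi, zezekkir), so the last vowel is not what conditions the rule; the final letter is.
"wapomo" ends in -o. The stems ending in -o (rohufpo → rorohufpo, duro → duduro, wowluno → wowowluno) repeat the first consonant+vowel as a prefix.
So wapomo → wawapomo.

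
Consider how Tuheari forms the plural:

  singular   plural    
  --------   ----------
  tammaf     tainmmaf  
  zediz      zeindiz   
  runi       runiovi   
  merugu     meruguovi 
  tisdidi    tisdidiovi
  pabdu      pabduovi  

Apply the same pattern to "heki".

zediz and runi both have last vowel 'i' yet inflect differently (zeindiz, runiovi), so the last vowel is not what conditions the rule; whether the stem ends in a vowel or a consonant is.
"heki" ends in a vowel. The stems ending in a vowel (runi → runiovi, merugu → meruguovi, tisdidi → tisdidiovi) add -ovi.
The other pattern: stems ending in a consonant insert -in- after the first vowel.
So heki → hekiovi.

hekiovi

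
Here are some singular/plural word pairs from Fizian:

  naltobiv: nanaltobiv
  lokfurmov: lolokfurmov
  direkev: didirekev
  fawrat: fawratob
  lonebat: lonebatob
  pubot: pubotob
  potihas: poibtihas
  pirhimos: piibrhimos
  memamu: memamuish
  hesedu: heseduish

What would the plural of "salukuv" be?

sasalukuv

lokfurmov and pubot both have last vowel 'o' yet inflect differently (lolokfurmov, pubotob), so the last vowel is not what conditions the rule; the final letter is.
"salukuv" ends in -v. The stems ending in -v (naltobiv → nanaltobiv, lokfurmov → lolokfurmov, direkev → didirekev) repeat the first consonant+vowel as a prefix.
So salukuv → sasalukuv.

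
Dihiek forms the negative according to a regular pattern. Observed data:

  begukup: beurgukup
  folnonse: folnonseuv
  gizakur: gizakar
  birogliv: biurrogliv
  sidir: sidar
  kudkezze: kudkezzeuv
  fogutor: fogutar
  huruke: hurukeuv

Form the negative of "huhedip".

huurhedip

sidir and birogliv both have last vowel 'i' yet inflect differently (sidar, biurrogliv), so the last vowel is not what conditions the rule; the final letter is.
"huhedip" ends in -p. The one such stem in the data (begukup → beurgukup) inserts -ur- after the first vowel (as does birogliv), so the same rule applies.
So huhedip → huurhedip.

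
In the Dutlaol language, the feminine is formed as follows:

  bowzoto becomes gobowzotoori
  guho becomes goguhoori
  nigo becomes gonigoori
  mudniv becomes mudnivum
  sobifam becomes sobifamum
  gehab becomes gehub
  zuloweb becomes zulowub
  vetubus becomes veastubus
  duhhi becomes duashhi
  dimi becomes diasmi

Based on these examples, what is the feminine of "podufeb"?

sobifam and gehab both have last vowel 'a' yet inflect differently (sobifamum, gehub), so the last vowel is not what conditions the rule; the final letter is.
"podufeb" ends in -b. The stems ending in -b (gehab → gehub, zuloweb → zulowub) change the last vowel to 'u'.
So podufeb → podufub.

podufub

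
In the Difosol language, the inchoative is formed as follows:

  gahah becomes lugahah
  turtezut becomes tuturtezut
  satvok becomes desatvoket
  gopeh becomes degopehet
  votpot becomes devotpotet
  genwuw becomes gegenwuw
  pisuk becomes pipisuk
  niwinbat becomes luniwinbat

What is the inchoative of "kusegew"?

pisuk and satvok both end in -k yet inflect differently (pipisuk, desatvoket), so the final letter is not what conditions the rule; the last vowel is.
"kusegew" has last vowel 'e'. The one such stem in the data (gopeh → degopehet) adds de- … -et around the stem, so the same rule applies.
The other patterns: stems whose last vowel is 'u' repeat the first consonant+vowel as a prefix; stems whose last vowel is 'a' add the prefix lu-.
So kusegew → dekusegewet.

dekusegewet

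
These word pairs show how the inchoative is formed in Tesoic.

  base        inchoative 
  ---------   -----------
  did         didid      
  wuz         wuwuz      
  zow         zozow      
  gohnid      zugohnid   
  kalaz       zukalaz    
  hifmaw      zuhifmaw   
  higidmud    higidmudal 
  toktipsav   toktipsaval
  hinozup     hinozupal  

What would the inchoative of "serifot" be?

did and gohnid both end in -d yet inflect differently (didid, zugohnid), so the final letter is not what conditions the rule; the number of vowels is.
"serifot" has 3 vowels. The stems with 3 vowels (higidmud → higidmudal, toktipsav → toktipsaval, hinozup → hinozupal) add -al.
So serifot → serifotal.

serifotal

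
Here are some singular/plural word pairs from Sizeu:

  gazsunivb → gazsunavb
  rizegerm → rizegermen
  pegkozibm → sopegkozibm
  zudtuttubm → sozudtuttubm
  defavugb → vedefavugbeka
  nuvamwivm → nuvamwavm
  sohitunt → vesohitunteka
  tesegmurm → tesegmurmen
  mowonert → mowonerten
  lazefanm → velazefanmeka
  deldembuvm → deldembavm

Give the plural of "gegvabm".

rizegerm and zudtuttubm both end in -m yet inflect differently (rizegermen, sozudtuttubm), so the final letter is not what conditions the rule; the second-to-last letter is.
"gegvabm" has second-to-last letter 'b'. The stems whose second-to-last letter is 'b' (zudtuttubm → sozudtuttubm, pegkozibm → sopegkozibm) add the prefix so-.
The other patterns: stems whose second-to-last letter is 'r' add -en; stems whose second-to-last letter is 'v' change the last vowel to 'a'; stems whose second-to-last letter is 'g' or 'n' add ve- … -eka around the stem.
So gegvabm → sogegvabm.

sogegvabm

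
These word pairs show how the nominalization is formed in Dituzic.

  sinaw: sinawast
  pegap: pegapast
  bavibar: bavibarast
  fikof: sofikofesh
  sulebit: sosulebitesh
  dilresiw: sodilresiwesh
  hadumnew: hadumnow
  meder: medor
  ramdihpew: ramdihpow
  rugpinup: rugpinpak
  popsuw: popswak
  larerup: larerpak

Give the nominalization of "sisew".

sisow

"sisew" has last vowel 'e'. The stems whose last vowel is 'e' (hadumnew → hadumnow, meder → medor, ramdihpew → ramdihpow) change the last vowel to 'o'.
So sisew → sisow.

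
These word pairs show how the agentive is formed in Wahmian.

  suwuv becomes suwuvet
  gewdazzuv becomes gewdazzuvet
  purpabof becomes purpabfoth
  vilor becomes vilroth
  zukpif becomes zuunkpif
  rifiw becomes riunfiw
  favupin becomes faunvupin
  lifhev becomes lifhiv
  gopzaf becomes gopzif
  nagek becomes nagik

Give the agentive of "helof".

helfoth

purpabof and zukpif both end in -f yet inflect differently (purpabfoth, zuunkpif), so the final letter is not what conditions the rule; the last vowel is.
"helof" has last vowel 'o'. The stems whose last vowel is 'o' (purpabof → purpabfoth, vilor → vilroth) delete the last vowel and add -oth.
So helof → helfoth.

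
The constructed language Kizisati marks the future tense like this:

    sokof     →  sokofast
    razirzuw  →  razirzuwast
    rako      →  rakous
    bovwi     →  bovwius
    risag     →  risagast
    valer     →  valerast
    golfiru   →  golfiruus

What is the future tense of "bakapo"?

golfiru and razirzuw both have last vowel 'u' yet inflect differently (golfiruus, razirzuwast), so the last vowel is not what conditions the rule; whether the stem ends in a vowel or a consonant is.
"bakapo" ends in a vowel. The stems ending in a vowel (golfiru → golfiruus, bovwi → bovwius, rako → rakous) add -us.
So bakapo → bakapous.

bakapous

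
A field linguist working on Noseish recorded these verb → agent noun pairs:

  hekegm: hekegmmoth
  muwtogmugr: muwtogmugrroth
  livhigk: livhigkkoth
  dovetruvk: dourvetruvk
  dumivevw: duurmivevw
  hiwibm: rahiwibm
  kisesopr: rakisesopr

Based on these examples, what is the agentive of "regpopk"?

"regpopk" has second-to-last letter 'p'. The one such stem in the data (kisesopr → rakisesopr) adds the prefix ra-, so the same rule applies.
The other patterns: stems whose second-to-last letter is 'g' double the final consonant and add -oth; stems whose second-to-last letter is 'v' insert -ur- after the first vowel.
So regpopk → raregpopk.

raregpopk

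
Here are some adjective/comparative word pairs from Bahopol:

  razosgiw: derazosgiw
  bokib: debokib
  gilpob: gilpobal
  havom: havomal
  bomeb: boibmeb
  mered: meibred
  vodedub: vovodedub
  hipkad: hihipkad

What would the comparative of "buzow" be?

bokib and gilpob both end in -b yet inflect differently (debokib, gilpobal), so the final letter is not what conditions the rule; the last vowel is.
"buzow" has last vowel 'o'. The stems whose last vowel is 'o' (gilpob → gilpobal, havom → havomal) add -al.
So buzow → buzowal.

buzowal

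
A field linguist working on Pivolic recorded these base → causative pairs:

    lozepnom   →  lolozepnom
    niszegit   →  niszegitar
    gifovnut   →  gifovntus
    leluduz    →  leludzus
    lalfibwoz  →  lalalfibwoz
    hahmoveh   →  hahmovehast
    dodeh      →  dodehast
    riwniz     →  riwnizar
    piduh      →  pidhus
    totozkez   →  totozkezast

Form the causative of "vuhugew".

riwniz and totozkez both end in -z yet inflect differently (riwnizar, totozkezast), so the final letter is not what conditions the rule; the last vowel is.
"vuhugew" has last vowel 'e'. The stems whose last vowel is 'e' (hahmoveh → hahmovehast, totozkez → totozkezast, dodeh → dodehast) add -ast.
The other patterns: stems whose last vowel is 'i' add -ar; stems whose last vowel is 'u' delete the last vowel and add -us; stems whose last vowel is 'o' repeat the first consonant+vowel as a prefix.
So vuhugew → vuhugewast.

vuhugewast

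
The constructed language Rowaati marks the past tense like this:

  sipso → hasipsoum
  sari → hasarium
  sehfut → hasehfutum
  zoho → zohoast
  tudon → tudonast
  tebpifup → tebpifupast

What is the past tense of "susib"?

hasusibum

"susib" begins with s-. The stems beginning with s- (sipso → hasipsoum, sari → hasarium, sehfut → hasehfutum) add ha- … -um around the stem.
So susib → hasusibum.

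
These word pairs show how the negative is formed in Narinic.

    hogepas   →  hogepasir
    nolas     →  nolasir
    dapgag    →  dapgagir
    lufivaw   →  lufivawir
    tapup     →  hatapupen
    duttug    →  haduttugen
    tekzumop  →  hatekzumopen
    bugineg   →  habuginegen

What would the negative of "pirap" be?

pirapir

dapgag and duttug both end in -g yet inflect differently (dapgagir, haduttugen), so the final letter is not what conditions the rule; the last vowel is.
"pirap" has last vowel 'a'. The stems whose last vowel is 'a' (hogepas → hogepasir, nolas → nolasir, dapgag → dapgagir) add -ir.
The other pattern: stems whose last vowel is 'e', 'o' or 'u' add ha- … -en around the stem.
So pirap → pirapir.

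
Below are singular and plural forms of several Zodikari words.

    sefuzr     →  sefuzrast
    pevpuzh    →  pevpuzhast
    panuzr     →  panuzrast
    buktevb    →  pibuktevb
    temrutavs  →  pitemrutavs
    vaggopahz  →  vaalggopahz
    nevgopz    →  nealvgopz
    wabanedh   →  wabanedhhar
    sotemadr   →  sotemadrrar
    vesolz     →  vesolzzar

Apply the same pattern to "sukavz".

pevpuzh and wabanedh both end in -h yet inflect differently (pevpuzhast, wabanedhhar), so the final letter is not what conditions the rule; the second-to-last letter is.
"sukavz" has second-to-last letter 'v'. The stems whose second-to-last letter is 'v' (buktevb → pibuktevb, temrutavs → pitemrutavs) add the prefix pi-.
The other patterns: stems whose second-to-last letter is 'z' add -ast; stems whose second-to-last letter is 'h' or 'p' insert -al- after the first vowel; stems whose second-to-last letter is 'd' or 'l' double the final consonant and add -ar.
So sukavz → pisukavz.

pisukavz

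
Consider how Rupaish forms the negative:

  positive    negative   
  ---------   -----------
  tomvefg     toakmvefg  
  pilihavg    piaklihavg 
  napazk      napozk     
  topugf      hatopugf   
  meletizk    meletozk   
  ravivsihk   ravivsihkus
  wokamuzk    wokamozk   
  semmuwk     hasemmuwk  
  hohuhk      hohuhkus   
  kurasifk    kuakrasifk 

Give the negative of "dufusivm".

ravivsihk and kurasifk both end in -k yet inflect differently (ravivsihkus, kuakrasifk), so the final letter is not what conditions the rule; the second-to-last letter is.
"dufusivm" has second-to-last letter 'v'. The one such stem in the data (pilihavg → piaklihavg) inserts -ak- after the first vowel (as do tomvefg, kurasifk), so the same rule applies.
The other patterns: stems whose second-to-last letter is 'h' add -us; stems whose second-to-last letter is 'z' change the last vowel to 'o'; stems whose second-to-last letter is 'g' or 'w' add the prefix ha-.
So dufusivm → duakfusivm.

duakfusivm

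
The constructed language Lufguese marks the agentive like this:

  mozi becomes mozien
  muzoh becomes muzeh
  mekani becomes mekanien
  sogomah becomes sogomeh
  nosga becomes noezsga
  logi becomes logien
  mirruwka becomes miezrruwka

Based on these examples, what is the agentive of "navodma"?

naezvodma

mirruwka and sogomah both have last vowel 'a' yet inflect differently (miezrruwka, sogomeh), so the last vowel is not what conditions the rule; the final letter is.
"navodma" ends in -a. The stems ending in -a (mirruwka → miezrruwka, nosga → noezsga) insert -ez- after the first vowel.
So navodma → naezvodma.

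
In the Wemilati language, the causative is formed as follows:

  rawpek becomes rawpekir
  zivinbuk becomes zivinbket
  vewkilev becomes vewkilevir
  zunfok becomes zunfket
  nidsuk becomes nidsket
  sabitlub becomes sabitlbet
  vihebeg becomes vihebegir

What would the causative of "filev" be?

filevir

"filev" has last vowel 'e'. The stems whose last vowel is 'e' (vewkilev → vewkilevir, rawpek → rawpekir, vihebeg → vihebegir) add -ir.
The other pattern: stems whose last vowel is 'o' or 'u' delete the last vowel and add -et.
So filev → filevir.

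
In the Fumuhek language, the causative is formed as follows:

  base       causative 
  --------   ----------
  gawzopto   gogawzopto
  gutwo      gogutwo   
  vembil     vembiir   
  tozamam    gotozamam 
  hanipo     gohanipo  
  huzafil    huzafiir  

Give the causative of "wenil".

weniir

huzafil and hanipo both begin with h- yet inflect differently (huzafiir, gohanipo), so the first letter is not what conditions the rule; the final letter is.
"wenil" ends in -l. The stems ending in -l (huzafil → huzafiir, vembil → vembiir) drop the final letter and add -ir.
So wenil → weniir.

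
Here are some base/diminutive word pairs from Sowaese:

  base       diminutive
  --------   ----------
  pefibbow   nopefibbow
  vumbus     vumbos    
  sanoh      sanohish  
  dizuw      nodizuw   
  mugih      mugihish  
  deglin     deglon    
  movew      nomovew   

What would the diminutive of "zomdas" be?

sanoh and pefibbow both have last vowel 'o' yet inflect differently (sanohish, nopefibbow), so the last vowel is not what conditions the rule; the final letter is.
"zomdas" ends in -s. The one such stem in the data (vumbus → vumbos) changes the last vowel to 'o' (as does deglin), so the same rule applies.
So zomdas → zomdos.

zomdos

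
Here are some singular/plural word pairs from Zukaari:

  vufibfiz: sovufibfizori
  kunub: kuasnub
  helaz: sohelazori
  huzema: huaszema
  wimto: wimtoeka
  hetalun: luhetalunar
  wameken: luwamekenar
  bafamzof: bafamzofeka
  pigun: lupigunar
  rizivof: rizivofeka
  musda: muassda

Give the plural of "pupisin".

helaz and huzema both have last vowel 'a' yet inflect differently (sohelazori, huaszema), so the last vowel is not what conditions the rule; the final letter is.
"pupisin" ends in -n. The stems ending in -n (pigun → lupigunar, wameken → luwamekenar, hetalun → luhetalunar) add lu- … -ar around the stem.
So pupisin → lupupisinar.

lupupisinar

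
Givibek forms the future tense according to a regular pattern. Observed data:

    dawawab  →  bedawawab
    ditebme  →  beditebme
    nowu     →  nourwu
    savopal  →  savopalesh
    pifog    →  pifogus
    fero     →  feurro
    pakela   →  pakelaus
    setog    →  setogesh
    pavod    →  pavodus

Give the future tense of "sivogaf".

sivogafesh

"sivogaf" begins with s-. The stems beginning with s- (setog → setogesh, savopal → savopalesh) add -esh.
The other patterns: stems beginning with p- add -us; stems beginning with d- add the prefix be-; stems beginning with f- or n- insert -ur- after the first vowel.
So sivogaf → sivogafesh.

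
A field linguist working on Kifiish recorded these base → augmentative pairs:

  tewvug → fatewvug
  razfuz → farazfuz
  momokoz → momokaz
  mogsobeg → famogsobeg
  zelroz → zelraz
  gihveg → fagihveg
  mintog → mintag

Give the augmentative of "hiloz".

zelroz and razfuz both end in -z yet inflect differently (zelraz, farazfuz), so the final letter is not what conditions the rule; the last vowel is.
"hiloz" has last vowel 'o'. The stems whose last vowel is 'o' (mintog → mintag, zelroz → zelraz, momokoz → momokaz) change the last vowel to 'a'.
The other pattern: stems whose last vowel is 'e' or 'u' add the prefix fa-.
So hiloz → hilaz.

hilaz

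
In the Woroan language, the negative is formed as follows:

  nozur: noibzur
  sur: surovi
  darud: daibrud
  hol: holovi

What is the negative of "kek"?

kekovi

sur and nozur both end in -r yet inflect differently (surovi, noibzur), so the final letter is not what conditions the rule; the number of vowels is.
"kek" has 1 vowel. The stems with 1 vowel (hol → holovi, sur → surovi) add -ovi.
So kek → kekovi.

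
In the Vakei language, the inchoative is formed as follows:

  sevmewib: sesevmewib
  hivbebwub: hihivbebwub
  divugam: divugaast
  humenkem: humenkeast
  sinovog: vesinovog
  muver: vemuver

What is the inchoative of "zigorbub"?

zizigorbub

humenkem and muver both have last vowel 'e' yet inflect differently (humenkeast, vemuver), so the last vowel is not what conditions the rule; the final letter is.
"zigorbub" ends in -b. The stems ending in -b (sevmewib → sesevmewib, hivbebwub → hihivbebwub) repeat the first consonant+vowel as a prefix.
The other patterns: stems ending in -m drop the final letter and add -ast; stems ending in -g or -r add the prefix ve-.
So zigorbub → zizigorbub.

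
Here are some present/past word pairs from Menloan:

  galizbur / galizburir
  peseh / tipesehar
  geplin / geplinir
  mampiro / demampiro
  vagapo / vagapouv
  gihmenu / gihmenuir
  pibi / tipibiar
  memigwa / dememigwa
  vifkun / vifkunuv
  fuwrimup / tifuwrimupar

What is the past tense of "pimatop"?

vagapo and mampiro both end in -o yet inflect differently (vagapouv, demampiro), so the final letter is not what conditions the rule; the first letter is.
"pimatop" begins with p-. The stems beginning with p- (pibi → tipibiar, peseh → tipesehar) add ti- … -ar around the stem.
So pimatop → tipimatopar.

tipimatopar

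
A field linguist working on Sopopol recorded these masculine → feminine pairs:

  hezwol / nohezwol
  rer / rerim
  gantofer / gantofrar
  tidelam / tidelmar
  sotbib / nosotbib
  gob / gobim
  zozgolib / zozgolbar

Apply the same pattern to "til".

"til" has 1 vowel. The stems with 1 vowel (gob → gobim, rer → rerim) add -im.
The other patterns: stems with 2 vowels add the prefix no-; stems with 3 vowels delete the last vowel and add -ar.
So til → tilim.

tilim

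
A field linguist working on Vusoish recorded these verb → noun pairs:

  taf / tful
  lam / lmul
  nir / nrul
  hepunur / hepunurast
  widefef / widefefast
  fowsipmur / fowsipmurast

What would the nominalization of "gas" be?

nir and hepunur both end in -r yet inflect differently (nrul, hepunurast), so the final letter is not what conditions the rule; the number of vowels is.
"gas" has 1 vowel. The stems with 1 vowel (taf → tful, nir → nrul, lam → lmul) delete the last vowel and add -ul.
The other pattern: stems with 3 vowels add -ast.
So gas → gsul.

gsul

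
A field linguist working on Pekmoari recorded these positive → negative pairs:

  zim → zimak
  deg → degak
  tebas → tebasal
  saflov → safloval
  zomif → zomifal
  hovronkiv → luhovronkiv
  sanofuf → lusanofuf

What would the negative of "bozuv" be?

saflov and hovronkiv both end in -v yet inflect differently (safloval, luhovronkiv), so the final letter is not what conditions the rule; the number of vowels is.
"bozuv" has 2 vowels. The stems with 2 vowels (tebas → tebasal, saflov → safloval, zomif → zomifal) add -al.
So bozuv → bozuval.

bozuval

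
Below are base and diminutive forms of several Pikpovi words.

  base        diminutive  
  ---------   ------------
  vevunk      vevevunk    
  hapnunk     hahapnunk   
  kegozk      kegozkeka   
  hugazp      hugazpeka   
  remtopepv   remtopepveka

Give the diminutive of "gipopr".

vevunk and kegozk both end in -k yet inflect differently (vevevunk, kegozkeka), so the final letter is not what conditions the rule; the second-to-last letter is.
"gipopr" has second-to-last letter 'p'. The one such stem in the data (remtopepv → remtopepveka) adds -eka, so the same rule applies.
So gipopr → gipopreka.

gipopreka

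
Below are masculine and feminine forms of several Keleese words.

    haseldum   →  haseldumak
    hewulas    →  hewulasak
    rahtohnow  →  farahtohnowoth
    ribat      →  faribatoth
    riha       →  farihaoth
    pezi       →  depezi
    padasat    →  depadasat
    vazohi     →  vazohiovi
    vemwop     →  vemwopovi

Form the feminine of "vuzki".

ribat and padasat both end in -t yet inflect differently (faribatoth, depadasat), so the final letter is not what conditions the rule; the first letter is.
"vuzki" begins with v-. The stems beginning with v- (vazohi → vazohiovi, vemwop → vemwopovi) add -ovi.
The other patterns: stems beginning with h- add -ak; stems beginning with r- add fa- … -oth around the stem; stems beginning with p- add the prefix de-.
So vuzki → vuzkiovi.

vuzkiovi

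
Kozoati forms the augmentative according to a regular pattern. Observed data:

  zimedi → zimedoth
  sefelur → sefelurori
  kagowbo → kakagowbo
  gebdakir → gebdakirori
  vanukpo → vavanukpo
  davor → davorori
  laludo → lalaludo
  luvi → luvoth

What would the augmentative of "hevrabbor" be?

hevrabborori

gebdakir and zimedi both have last vowel 'i' yet inflect differently (gebdakirori, zimedoth), so the last vowel is not what conditions the rule; the final letter is.
"hevrabbor" ends in -r. The stems ending in -r (sefelur → sefelurori, davor → davorori, gebdakir → gebdakirori) add -ori.
The other patterns: stems ending in -i drop the final letter and add -oth; stems ending in -o repeat the first consonant+vowel as a prefix.
So hevrabbor → hevrabborori.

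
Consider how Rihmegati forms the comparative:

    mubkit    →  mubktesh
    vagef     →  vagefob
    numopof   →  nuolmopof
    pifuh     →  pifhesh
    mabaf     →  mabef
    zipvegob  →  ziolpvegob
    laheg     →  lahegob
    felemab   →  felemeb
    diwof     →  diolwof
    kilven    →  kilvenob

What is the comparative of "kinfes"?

vagef and diwof both end in -f yet inflect differently (vagefob, diolwof), so the final letter is not what conditions the rule; the last vowel is.
"kinfes" has last vowel 'e'. The stems whose last vowel is 'e' (kilven → kilvenob, laheg → lahegob, vagef → vagefob) add -ob.
The other patterns: stems whose last vowel is 'i' or 'u' delete the last vowel and add -esh; stems whose last vowel is 'o' insert -ol- after the first vowel; stems whose last vowel is 'a' change the last vowel to 'e'.
So kinfes → kinfesob.

kinfesob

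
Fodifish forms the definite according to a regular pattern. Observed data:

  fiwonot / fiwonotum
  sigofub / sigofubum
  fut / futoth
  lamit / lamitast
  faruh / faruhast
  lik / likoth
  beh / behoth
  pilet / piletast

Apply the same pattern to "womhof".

womhofast

"womhof" has 2 vowels. The stems with 2 vowels (faruh → faruhast, lamit → lamitast, pilet → piletast) add -ast.
The other patterns: stems with 1 vowel add -oth; stems with 3 vowels add -um.
So womhof → womhofast.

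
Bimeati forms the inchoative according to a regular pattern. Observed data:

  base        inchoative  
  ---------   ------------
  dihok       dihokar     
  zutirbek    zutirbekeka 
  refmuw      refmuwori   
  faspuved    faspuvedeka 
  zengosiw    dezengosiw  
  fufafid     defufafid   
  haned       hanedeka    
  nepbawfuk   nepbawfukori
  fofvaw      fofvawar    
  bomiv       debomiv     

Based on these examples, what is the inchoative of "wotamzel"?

"wotamzel" has last vowel 'e'. The stems whose last vowel is 'e' (zutirbek → zutirbekeka, haned → hanedeka, faspuved → faspuvedeka) add -eka.
So wotamzel → wotamzeleka.

wotamzeleka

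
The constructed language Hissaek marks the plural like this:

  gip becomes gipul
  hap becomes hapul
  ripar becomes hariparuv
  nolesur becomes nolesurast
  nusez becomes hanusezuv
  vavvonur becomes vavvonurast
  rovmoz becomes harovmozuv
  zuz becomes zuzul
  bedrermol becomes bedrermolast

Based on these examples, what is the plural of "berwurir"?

zuz and rovmoz both end in -z yet inflect differently (zuzul, harovmozuv), so the final letter is not what conditions the rule; the number of vowels is.
"berwurir" has 3 vowels. The stems with 3 vowels (nolesur → nolesurast, bedrermol → bedrermolast, vavvonur → vavvonurast) add -ast.
So berwurir → berwurirast.

berwurirast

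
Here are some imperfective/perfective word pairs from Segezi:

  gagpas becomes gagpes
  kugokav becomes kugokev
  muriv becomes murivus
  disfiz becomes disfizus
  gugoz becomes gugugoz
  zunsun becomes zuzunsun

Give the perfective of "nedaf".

kugokav and muriv both end in -v yet inflect differently (kugokev, murivus), so the final letter is not what conditions the rule; the last vowel is.
"nedaf" has last vowel 'a'. The stems whose last vowel is 'a' (gagpas → gagpes, kugokav → kugokev) change the last vowel to 'e'.
So nedaf → nedef.

nedef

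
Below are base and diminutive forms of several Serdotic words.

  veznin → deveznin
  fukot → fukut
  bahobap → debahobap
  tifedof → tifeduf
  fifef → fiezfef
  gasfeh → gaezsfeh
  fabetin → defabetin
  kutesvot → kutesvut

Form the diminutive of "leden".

fifef and tifedof both end in -f yet inflect differently (fiezfef, tifeduf), so the final letter is not what conditions the rule; the last vowel is.
"leden" has last vowel 'e'. The stems whose last vowel is 'e' (fifef → fiezfef, gasfeh → gaezsfeh) insert -ez- after the first vowel.
The other patterns: stems whose last vowel is 'o' change the last vowel to 'u'; stems whose last vowel is 'a' or 'i' add the prefix de-.
So leden → leezden.

leezden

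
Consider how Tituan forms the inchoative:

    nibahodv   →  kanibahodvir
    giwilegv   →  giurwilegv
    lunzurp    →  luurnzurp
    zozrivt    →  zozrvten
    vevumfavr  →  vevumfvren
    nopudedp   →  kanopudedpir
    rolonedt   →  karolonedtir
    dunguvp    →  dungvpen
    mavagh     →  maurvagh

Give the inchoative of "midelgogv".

miurdelgogv

nopudedp and dunguvp both end in -p yet inflect differently (kanopudedpir, dungvpen), so the final letter is not what conditions the rule; the second-to-last letter is.
"midelgogv" has second-to-last letter 'g'. The stems whose second-to-last letter is 'g' (mavagh → maurvagh, giwilegv → giurwilegv) insert -ur- after the first vowel.
So midelgogv → miurdelgogv.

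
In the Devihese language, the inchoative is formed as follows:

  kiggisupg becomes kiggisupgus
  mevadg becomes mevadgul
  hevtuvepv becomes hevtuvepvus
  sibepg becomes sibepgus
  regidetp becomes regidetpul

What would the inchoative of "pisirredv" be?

"pisirredv" has second-to-last letter 'd'. The one such stem in the data (mevadg → mevadgul) adds -ul, so the same rule applies.
So pisirredv → pisirredvul.

pisirredvul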